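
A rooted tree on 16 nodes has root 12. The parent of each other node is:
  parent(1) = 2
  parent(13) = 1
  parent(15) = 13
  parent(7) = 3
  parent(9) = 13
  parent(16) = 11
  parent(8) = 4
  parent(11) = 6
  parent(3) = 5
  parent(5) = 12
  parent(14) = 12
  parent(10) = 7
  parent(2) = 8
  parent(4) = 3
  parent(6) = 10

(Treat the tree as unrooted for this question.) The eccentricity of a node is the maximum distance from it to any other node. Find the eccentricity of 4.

A farthest node from 4 is 16.
The path 4 – 3 – 7 – 10 – 6 – 11 – 16 has 6 edges.

6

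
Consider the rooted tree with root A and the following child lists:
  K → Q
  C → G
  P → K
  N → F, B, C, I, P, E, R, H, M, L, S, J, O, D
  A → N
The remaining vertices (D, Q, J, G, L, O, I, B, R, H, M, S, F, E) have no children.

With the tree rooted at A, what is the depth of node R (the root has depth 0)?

Climbing from R to the root: R – N – A. That's 2 steps.

2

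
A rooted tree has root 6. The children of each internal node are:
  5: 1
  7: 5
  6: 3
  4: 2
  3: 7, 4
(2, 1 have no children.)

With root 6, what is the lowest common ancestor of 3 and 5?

Path 3→root: 3 6; path 5→root: 5 7 3 6.
First common node: 3.

3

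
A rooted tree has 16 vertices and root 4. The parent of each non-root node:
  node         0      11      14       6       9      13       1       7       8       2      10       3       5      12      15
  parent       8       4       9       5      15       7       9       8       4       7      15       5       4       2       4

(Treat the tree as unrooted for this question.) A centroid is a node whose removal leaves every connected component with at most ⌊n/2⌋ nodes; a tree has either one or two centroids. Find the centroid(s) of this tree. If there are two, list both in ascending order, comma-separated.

Removing 4 splits the tree into components of sizes 6, 5, 3, 1; the largest is 6 ≤ ⌊16/2⌋ = 8.
Every other node leaves some component of size > 8, so the centroid is unique.

4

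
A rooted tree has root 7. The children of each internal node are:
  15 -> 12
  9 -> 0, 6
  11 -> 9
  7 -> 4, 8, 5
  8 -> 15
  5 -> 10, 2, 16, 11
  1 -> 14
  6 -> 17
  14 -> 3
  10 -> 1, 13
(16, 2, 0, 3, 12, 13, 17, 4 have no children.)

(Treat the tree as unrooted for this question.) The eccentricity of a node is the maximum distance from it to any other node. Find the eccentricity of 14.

The node farthest from 14 is 12 (17 also at distance 7), via 14–1–10–5–7–8–15–12 — 7 edges.

7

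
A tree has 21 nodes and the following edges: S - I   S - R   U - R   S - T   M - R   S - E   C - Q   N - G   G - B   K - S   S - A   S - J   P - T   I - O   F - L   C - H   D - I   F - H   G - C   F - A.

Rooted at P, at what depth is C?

6

Climbing from C to the root: C–H–F–A–S–T–P. That's 6 steps.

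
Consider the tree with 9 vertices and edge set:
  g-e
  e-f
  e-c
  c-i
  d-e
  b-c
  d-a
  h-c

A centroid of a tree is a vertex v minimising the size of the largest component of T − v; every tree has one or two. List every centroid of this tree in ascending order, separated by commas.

e

If e is removed the pieces have sizes 4, 2, 1, 1, all ≤ ⌊9/2⌋ = 4.
Every other node leaves some component of size > 4, so the centroid is unique.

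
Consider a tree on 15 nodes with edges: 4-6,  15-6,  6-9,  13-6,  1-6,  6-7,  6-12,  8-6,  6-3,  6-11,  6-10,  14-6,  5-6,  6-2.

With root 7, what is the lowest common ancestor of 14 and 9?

6

Ancestors of 14 (toward the root): 14, 6, 7.
Ancestors of 9: 9, 6, 7.
The deepest node appearing in both lists is 6.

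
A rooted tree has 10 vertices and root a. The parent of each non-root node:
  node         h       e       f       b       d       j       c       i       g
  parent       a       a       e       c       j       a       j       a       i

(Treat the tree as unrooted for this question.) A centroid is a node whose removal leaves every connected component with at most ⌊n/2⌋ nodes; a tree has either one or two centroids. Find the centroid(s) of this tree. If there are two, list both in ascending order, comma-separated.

a

If a is removed the pieces have sizes 4, 2, 2, 1, all ≤ ⌊10/2⌋ = 5.
Every other node leaves some component of size > 5, so the centroid is unique.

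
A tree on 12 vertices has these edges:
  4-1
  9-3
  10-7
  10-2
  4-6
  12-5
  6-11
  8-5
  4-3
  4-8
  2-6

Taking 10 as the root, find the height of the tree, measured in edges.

6

12 sits deepest: 10–2–6–4–8–5–12 — 6 edges from the root.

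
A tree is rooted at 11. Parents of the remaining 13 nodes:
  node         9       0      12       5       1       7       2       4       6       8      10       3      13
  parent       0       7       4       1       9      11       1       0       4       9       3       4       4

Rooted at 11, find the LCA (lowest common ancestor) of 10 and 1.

10's ancestor chain is 10, 3, 4, 0, 7, 11 and 1's is 1, 9, 0, 7, 11; they first meet at 0.

0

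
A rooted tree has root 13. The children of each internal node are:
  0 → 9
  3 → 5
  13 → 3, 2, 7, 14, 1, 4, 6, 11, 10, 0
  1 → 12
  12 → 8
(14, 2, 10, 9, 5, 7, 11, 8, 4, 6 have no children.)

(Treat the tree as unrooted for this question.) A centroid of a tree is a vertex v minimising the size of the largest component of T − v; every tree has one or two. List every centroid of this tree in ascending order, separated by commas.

13

Removing 13 splits the tree into components of sizes 3, 2, 2, 1, 1, 1, 1, 1, 1, 1; the largest is 3 ≤ ⌊15/2⌋ = 7.
No neighbour of 13 does as well, so 13 is the unique centroid.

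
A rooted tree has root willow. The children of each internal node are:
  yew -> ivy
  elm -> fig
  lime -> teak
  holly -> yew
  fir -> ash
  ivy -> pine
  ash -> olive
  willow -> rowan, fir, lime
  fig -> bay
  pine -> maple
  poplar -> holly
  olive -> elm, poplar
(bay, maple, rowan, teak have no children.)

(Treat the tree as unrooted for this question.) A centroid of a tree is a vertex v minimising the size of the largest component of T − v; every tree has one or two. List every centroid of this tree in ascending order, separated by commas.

Removing olive splits the tree into components of sizes 6, 6, 3; the largest is 6 ≤ ⌊16/2⌋ = 8.
No neighbour of olive does as well, so olive is the unique centroid.

olive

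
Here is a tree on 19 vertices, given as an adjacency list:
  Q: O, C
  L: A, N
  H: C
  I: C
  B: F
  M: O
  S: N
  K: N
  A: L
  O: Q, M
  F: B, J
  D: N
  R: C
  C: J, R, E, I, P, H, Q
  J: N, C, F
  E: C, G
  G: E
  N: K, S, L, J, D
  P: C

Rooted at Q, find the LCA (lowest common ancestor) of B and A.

J

Ancestors of B (toward the root): B, F, J, C, Q.
Ancestors of A: A, L, N, J, C, Q.
The deepest node appearing in both lists is J.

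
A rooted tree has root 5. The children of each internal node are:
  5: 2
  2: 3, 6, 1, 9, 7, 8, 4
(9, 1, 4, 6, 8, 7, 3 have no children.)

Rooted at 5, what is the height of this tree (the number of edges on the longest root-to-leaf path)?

8 sits deepest: 5 → 2 → 8 — 2 edges from the root.

2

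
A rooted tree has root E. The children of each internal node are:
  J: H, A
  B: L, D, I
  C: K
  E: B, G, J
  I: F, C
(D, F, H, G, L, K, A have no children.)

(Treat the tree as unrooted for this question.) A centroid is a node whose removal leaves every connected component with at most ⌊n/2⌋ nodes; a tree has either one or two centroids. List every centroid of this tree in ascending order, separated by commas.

Removing B splits the tree into components of sizes 5, 4, 1, 1; the largest is 5 ≤ ⌊12/2⌋ = 6.
No neighbour of B does as well, so B is the unique centroid.

B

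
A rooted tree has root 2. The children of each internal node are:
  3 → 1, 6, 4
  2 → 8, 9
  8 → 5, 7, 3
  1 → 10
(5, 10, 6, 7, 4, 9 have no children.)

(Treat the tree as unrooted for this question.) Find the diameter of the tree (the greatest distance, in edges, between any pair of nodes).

5

Starting from 10, a farthest node is 9 at distance 5.
One longest path: 10 - 1 - 3 - 8 - 2 - 9.
So the diameter is 5.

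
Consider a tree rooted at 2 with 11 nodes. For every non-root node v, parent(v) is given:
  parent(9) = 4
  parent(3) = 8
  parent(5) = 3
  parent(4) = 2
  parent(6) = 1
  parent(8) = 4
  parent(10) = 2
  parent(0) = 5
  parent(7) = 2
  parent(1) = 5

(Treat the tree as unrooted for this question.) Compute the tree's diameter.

7

BFS from 6 reaches 7 last, at distance 7; BFS from 7 confirms no node is farther.
Path: 6 - 1 - 5 - 3 - 8 - 4 - 2 - 7.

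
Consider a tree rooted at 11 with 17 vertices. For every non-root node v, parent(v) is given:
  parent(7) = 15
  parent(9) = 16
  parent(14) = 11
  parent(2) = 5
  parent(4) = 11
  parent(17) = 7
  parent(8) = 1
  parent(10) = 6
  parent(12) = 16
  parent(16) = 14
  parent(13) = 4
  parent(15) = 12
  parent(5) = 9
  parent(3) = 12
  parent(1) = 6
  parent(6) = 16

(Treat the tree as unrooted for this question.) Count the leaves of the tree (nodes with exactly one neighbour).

The leaves are 2, 3, 8, 10, 13, 17.
That is 6 leaves.

6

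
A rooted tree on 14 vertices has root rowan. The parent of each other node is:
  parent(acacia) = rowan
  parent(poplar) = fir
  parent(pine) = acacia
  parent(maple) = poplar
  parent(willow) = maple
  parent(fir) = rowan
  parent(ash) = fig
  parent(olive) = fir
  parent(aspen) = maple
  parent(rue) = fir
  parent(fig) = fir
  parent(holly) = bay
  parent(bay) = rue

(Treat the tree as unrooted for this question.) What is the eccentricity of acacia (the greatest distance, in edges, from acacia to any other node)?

5

The node farthest from acacia is holly (aspen, willow also at distance 5), via acacia–rowan–fir–rue–bay–holly — 5 edges.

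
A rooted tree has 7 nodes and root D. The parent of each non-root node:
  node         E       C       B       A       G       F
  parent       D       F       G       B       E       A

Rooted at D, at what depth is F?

5

D → E → G → B → A → F — 5 edges.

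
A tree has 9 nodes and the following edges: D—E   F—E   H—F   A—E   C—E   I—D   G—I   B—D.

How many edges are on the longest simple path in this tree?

5

Starting from H, a farthest node is G at distance 5.
One longest path: H – F – E – D – I – G.
So the diameter is 5.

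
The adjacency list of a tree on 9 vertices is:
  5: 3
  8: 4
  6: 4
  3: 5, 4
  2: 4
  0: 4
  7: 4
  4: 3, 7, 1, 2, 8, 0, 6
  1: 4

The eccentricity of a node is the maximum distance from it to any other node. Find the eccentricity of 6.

3

A farthest node from 6 is 5.
The path 6-4-3-5 has 3 edges.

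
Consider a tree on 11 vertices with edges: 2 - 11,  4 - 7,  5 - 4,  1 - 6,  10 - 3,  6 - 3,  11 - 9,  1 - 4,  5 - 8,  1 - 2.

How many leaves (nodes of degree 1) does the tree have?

Degree-1 nodes: 7, 8, 9, 10 — 4 of them.

4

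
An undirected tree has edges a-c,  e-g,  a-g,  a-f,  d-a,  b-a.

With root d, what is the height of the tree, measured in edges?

The longest root-to-leaf path is d–a–g–e (3 edges).

3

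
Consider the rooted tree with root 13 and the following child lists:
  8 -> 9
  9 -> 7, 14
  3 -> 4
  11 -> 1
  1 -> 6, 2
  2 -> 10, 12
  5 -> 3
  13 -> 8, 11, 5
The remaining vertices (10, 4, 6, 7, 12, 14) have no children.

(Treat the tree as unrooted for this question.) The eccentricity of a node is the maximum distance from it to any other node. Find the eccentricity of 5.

5

A farthest node from 5 is 10 (12 also at distance 5).
The path 5-13-11-1-2-10 has 5 edges.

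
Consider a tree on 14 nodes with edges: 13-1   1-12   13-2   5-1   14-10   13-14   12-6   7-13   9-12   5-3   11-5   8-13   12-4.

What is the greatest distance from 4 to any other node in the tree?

5

A farthest node from 4 is 10.
The path 4-12-1-13-14-10 has 5 edges.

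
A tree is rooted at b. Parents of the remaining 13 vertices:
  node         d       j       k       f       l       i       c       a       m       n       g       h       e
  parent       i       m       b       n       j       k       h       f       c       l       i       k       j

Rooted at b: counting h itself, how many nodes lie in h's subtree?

9

h's subtree: {h, c, m, j, e, l, n, f, a}, size 9.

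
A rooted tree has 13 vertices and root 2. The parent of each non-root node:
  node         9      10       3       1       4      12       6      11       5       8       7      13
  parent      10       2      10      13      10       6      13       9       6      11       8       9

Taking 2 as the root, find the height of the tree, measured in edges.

A deepest node is 7, reached by 2–10–9–11–8–7.
That path has 5 edges, so the height is 5.

5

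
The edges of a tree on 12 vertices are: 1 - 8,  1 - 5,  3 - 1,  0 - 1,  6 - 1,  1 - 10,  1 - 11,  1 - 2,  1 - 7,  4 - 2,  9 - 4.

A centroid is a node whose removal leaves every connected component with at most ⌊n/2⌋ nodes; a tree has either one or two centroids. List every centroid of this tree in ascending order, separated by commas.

1

Delete 1: the remaining components have sizes 3, 1, 1, 1, 1, 1, 1, 1, 1. Max 3 ≤ 6, so 1 is a centroid.
No neighbour of 1 does as well, so 1 is the unique centroid.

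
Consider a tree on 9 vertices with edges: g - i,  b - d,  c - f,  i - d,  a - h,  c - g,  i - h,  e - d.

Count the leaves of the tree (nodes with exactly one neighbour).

4

Exactly 4 nodes have a single neighbour: a, b, e, f.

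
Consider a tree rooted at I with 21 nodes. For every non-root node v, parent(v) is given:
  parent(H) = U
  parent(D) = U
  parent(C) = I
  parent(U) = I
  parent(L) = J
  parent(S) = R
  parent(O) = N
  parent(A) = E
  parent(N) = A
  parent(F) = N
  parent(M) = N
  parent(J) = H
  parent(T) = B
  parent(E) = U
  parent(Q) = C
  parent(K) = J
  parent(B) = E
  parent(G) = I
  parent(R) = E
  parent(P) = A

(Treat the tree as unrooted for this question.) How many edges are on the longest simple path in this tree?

7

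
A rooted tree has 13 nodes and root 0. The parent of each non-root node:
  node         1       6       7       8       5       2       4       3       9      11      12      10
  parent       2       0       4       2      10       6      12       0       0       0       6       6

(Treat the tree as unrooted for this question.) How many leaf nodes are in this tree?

7

Exactly 7 nodes have a single neighbour: 1, 3, 5, 7, 8, 9, 11.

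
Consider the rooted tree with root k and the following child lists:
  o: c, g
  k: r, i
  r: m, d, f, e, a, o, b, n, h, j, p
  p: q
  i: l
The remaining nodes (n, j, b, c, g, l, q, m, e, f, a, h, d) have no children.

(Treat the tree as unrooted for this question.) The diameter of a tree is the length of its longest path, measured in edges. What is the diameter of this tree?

5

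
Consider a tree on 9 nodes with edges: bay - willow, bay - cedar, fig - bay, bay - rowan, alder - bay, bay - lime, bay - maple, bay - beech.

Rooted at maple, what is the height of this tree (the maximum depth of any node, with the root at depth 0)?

2

The longest root-to-leaf path is maple–bay–willow (2 edges).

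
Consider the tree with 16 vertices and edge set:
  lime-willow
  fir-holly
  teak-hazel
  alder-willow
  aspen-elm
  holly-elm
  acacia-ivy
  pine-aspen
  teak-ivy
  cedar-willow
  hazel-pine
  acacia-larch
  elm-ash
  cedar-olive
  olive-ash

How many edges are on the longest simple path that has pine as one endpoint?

A farthest node from pine is lime (alder also at distance 7).
The path pine-aspen-elm-ash-olive-cedar-willow-lime has 7 edges.

7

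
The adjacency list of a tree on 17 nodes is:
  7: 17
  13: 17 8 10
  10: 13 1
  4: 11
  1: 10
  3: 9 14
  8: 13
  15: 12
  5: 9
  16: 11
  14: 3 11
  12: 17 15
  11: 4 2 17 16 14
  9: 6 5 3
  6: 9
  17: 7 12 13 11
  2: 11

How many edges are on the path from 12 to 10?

3

Walking from 12: 12 – 17 – 13 – 10. Length 3.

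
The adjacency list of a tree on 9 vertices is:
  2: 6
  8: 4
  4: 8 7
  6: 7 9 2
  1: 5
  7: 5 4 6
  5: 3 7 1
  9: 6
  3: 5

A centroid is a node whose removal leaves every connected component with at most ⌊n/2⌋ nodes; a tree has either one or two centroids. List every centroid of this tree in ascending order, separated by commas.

7

If 7 is removed the pieces have sizes 3, 3, 2, all ≤ ⌊9/2⌋ = 4.
Every other node leaves some component of size > 4, so the centroid is unique.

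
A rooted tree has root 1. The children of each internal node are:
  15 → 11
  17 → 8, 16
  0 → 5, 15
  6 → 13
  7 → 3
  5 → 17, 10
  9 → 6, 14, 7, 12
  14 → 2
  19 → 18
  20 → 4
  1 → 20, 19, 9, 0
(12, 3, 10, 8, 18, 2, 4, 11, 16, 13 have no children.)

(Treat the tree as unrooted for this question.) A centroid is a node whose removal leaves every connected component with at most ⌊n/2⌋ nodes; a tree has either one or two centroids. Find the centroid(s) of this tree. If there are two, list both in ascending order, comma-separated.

1

If 1 is removed the pieces have sizes 8, 8, 2, 2, all ≤ ⌊21/2⌋ = 10.
Every other node leaves some component of size > 10, so the centroid is unique.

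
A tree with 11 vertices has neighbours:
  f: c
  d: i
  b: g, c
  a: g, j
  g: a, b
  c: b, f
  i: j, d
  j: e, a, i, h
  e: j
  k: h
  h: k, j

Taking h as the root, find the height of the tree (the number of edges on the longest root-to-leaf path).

6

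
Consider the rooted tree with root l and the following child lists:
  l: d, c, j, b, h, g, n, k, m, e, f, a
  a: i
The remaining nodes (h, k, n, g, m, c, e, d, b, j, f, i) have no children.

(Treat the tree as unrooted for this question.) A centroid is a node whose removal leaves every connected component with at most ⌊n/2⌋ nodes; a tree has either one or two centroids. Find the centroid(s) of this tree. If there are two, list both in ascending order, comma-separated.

Removing l splits the tree into components of sizes 2, 1, 1, 1, 1, 1, 1, 1, 1, 1, 1, 1; the largest is 2 ≤ ⌊14/2⌋ = 7.
No neighbour of l does as well, so l is the unique centroid.

l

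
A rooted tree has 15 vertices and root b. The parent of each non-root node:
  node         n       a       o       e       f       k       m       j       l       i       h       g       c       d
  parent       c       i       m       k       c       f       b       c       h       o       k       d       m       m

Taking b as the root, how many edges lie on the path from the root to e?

5

Path from b to e: b – m – c – f – k – e, which has 5 edges.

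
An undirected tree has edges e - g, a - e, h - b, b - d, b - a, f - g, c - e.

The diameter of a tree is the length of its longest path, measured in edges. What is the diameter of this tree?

5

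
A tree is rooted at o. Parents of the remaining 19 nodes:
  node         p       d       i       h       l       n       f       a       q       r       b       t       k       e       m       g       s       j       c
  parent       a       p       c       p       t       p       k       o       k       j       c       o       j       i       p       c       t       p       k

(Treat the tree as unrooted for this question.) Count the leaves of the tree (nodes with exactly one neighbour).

Degree-1 nodes: b, d, e, f, g, h, l, m, n, q, r, s — 12 of them.

12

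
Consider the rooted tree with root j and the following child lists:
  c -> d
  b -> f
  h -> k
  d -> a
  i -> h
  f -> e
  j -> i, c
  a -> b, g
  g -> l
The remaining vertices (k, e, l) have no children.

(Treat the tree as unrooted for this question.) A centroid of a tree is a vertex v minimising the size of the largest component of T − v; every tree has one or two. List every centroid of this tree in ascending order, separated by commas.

a, d

Removing d splits the tree into components of sizes 6, 5; the largest is 6 ≤ ⌊12/2⌋ = 6.
Its neighbour a also leaves a largest component of size 6, so both are centroids.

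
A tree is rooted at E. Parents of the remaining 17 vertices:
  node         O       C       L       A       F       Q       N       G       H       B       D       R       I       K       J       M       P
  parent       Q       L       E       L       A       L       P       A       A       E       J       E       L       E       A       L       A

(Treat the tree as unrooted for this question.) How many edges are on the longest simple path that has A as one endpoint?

3

A farthest node from A is O (B, R, K also at distance 3).
The path A–L–Q–O has 3 edges.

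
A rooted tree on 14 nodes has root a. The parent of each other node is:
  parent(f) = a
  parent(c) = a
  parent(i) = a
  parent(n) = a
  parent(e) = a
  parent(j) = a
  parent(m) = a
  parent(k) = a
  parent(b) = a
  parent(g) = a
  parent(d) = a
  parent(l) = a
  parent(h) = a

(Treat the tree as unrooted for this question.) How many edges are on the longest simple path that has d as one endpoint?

2

The node farthest from d is e (b, m, n, k, c, h, l, j, i, g, f also at distance 2), via d-a-e — 2 edges.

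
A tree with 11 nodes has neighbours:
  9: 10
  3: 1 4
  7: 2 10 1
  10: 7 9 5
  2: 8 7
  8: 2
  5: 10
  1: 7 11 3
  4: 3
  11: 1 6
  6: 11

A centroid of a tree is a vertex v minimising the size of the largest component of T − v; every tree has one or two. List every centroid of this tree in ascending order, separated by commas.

Delete 7: the remaining components have sizes 5, 3, 2. Max 5 ≤ 5, so 7 is a centroid.
No neighbour of 7 does as well, so 7 is the unique centroid.

7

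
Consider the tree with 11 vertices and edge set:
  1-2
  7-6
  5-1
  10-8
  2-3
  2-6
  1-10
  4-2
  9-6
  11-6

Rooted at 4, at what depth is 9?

Path from 4 to 9: 4–2–6–9, which has 3 edges.

3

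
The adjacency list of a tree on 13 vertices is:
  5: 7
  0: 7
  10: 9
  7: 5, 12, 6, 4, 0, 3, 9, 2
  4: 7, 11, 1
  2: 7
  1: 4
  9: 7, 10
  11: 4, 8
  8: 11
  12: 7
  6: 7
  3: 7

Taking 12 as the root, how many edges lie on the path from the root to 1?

Path from 12 to 1: 12–7–4–1, which has 3 edges.

3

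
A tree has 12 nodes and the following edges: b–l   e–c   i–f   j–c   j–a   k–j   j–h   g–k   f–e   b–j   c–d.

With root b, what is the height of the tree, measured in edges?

5

i sits deepest: b – j – c – e – f – i — 5 edges from the root.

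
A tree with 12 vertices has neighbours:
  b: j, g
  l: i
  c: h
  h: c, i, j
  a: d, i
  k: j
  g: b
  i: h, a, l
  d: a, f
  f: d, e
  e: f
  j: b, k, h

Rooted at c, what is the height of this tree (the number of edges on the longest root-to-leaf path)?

The longest root-to-leaf path is c–h–i–a–d–f–e (6 edges).

6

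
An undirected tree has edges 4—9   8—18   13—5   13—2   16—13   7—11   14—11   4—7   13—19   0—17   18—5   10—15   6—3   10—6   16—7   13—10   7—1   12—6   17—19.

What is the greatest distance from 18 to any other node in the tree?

Distances from 18 peak at 6, attained at 9 (14 also at distance 6).
18–5–13–16–7–4–9

6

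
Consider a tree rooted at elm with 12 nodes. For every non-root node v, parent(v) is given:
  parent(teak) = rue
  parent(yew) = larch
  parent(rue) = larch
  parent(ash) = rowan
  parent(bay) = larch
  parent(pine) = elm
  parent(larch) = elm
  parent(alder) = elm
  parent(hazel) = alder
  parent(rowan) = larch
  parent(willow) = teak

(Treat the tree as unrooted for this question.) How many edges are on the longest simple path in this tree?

6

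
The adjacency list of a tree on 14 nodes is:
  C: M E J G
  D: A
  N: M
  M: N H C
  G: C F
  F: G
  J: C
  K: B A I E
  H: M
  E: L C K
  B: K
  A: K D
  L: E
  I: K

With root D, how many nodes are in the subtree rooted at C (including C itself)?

7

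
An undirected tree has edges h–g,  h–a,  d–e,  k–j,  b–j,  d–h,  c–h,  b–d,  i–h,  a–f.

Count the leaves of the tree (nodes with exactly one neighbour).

6

Degree-1 nodes: c, e, f, g, i, k — 6 of them.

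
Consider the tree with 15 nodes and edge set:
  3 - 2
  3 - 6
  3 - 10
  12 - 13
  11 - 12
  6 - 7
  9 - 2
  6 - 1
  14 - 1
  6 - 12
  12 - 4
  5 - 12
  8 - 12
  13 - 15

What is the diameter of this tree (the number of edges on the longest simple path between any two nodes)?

6

Starting from 9, a farthest node is 15 at distance 6.
One longest path: 9 – 2 – 3 – 6 – 12 – 13 – 15.
So the diameter is 6.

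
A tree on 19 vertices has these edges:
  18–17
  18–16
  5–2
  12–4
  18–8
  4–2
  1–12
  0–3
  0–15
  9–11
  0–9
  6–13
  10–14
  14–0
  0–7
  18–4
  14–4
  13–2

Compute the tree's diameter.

7

Starting from 11, a farthest node is 6 at distance 7.
One longest path: 11–9–0–14–4–2–13–6.
So the diameter is 7.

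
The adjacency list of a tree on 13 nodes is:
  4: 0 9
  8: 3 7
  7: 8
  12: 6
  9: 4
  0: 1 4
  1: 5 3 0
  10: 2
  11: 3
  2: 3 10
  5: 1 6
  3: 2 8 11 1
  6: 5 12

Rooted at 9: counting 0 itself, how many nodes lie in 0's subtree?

11

Descendants of 0 (including itself): 0, 1, 3, 5, 11, 8, 2, 6, 7, 10, 12. That's 11.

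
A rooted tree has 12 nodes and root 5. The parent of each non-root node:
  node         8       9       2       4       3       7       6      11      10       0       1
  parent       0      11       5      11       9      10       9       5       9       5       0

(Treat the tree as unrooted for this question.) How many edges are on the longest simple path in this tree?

6

BFS from 1 reaches 7 last, at distance 6; BFS from 7 confirms no node is farther.
Path: 1-0-5-11-9-10-7.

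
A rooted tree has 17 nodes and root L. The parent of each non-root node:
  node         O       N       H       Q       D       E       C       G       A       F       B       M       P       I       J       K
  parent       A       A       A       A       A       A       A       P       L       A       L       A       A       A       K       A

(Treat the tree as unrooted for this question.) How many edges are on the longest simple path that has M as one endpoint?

The node farthest from M is J (B, G also at distance 3), via M–A–K–J — 3 edges.

3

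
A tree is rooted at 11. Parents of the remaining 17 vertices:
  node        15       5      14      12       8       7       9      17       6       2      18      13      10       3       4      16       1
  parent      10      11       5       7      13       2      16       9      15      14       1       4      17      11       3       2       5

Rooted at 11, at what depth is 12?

5

Climbing from 12 to the root: 12–7–2–14–5–11. That's 5 steps.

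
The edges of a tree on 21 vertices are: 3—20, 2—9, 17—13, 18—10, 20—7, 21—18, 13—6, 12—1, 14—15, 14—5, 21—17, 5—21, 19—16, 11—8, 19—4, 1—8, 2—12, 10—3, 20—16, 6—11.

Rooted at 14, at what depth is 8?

Climbing from 8 to the root: 8 → 11 → 6 → 13 → 17 → 21 → 5 → 14. That's 7 steps.

7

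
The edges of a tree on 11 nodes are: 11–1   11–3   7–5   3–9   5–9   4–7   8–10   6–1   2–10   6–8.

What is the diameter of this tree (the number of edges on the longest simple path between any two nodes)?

10

BFS from 2 reaches 4 last, at distance 10; BFS from 4 confirms no node is farther.
Path: 2 - 10 - 8 - 6 - 1 - 11 - 3 - 9 - 5 - 7 - 4.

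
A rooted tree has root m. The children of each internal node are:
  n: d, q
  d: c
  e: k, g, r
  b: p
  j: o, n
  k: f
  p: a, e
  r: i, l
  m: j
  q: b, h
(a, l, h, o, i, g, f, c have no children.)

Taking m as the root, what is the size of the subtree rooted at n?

The subtree rooted at n contains: n, d, q, c, b, h, p, e, a, r, k, g, i, l, f — 15 nodes.

15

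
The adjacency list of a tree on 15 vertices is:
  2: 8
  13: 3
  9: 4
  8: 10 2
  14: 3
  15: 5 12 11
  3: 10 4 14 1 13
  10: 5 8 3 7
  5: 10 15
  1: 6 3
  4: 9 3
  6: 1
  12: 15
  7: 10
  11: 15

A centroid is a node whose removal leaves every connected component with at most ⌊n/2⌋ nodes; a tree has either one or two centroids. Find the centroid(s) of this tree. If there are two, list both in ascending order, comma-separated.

10

Removing 10 splits the tree into components of sizes 7, 4, 2, 1; the largest is 7 ≤ ⌊15/2⌋ = 7.
No neighbour of 10 does as well, so 10 is the unique centroid.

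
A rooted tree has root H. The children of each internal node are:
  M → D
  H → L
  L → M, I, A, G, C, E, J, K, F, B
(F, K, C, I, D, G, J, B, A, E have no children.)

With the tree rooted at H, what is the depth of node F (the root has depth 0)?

2

Path from H to F: H → L → F, which has 2 edges.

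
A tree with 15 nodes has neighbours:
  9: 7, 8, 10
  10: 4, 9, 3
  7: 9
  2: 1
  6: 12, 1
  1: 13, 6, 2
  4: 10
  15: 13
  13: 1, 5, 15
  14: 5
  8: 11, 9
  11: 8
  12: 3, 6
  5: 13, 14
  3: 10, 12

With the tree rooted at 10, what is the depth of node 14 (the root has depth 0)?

7

Path from 10 to 14: 10–3–12–6–1–13–5–14, which has 7 edges.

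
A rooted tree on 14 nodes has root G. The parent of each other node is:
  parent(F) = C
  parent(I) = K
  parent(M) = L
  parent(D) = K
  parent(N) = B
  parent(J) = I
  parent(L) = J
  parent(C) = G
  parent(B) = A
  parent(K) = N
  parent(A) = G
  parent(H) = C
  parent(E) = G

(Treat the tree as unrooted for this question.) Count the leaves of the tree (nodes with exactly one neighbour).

5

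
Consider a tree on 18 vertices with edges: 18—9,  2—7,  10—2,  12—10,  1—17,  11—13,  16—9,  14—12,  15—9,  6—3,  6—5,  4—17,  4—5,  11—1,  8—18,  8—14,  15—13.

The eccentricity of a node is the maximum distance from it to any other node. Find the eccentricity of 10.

14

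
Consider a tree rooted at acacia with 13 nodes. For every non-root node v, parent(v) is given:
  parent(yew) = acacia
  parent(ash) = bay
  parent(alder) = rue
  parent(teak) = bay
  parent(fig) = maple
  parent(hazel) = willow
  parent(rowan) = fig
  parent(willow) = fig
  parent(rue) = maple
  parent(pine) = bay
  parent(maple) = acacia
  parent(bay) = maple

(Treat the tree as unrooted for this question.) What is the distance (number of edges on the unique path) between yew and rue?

Walking from yew: yew - acacia - maple - rue. Length 3.

3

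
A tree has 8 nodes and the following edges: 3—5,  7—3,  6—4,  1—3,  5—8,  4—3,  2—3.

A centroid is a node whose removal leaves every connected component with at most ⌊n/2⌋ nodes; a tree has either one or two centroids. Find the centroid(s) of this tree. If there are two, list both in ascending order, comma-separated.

If 3 is removed the pieces have sizes 2, 2, 1, 1, 1, all ≤ ⌊8/2⌋ = 4.
Every other node leaves some component of size > 4, so the centroid is unique.

3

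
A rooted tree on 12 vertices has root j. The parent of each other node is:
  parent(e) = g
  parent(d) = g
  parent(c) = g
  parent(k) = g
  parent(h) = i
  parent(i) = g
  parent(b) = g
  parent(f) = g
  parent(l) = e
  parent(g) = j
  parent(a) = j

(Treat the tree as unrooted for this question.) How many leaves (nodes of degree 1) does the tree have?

8

Exactly 8 nodes have a single neighbour: a, b, c, d, f, h, k, l.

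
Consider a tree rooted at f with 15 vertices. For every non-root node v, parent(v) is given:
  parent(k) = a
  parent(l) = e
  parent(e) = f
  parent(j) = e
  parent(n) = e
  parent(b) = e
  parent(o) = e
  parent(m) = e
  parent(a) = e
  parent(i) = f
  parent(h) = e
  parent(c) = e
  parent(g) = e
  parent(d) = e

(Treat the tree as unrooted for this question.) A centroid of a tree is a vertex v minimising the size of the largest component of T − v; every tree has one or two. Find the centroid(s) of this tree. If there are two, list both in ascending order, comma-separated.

If e is removed the pieces have sizes 2, 2, 1, 1, 1, 1, 1, 1, 1, 1, 1, 1, all ≤ ⌊15/2⌋ = 7.
Every other node leaves some component of size > 7, so the centroid is unique.

e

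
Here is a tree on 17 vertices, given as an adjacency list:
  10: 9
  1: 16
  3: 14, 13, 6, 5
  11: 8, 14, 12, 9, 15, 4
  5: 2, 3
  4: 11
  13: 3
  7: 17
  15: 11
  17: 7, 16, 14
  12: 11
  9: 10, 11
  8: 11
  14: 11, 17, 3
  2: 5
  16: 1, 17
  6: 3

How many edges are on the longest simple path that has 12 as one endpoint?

A farthest node from 12 is 1 (2 also at distance 5).
The path 12 – 11 – 14 – 17 – 16 – 1 has 5 edges.

5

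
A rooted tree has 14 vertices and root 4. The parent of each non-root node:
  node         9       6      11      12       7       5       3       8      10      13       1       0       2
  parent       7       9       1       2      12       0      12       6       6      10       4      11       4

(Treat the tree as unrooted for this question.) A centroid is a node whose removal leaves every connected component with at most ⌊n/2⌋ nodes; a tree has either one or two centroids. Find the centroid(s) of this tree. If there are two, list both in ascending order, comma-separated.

12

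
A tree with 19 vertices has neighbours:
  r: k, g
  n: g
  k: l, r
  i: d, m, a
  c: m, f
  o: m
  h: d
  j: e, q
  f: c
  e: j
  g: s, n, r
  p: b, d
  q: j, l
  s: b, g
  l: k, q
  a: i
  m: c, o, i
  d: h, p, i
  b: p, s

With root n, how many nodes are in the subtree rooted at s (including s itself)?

s's subtree: {s, b, p, d, i, h, m, a, c, o, f}, size 11.

11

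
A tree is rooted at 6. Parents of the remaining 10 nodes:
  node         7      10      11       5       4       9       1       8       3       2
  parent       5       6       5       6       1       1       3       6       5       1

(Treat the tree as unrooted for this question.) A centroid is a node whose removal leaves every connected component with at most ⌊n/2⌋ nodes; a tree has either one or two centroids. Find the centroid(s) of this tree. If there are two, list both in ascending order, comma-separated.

5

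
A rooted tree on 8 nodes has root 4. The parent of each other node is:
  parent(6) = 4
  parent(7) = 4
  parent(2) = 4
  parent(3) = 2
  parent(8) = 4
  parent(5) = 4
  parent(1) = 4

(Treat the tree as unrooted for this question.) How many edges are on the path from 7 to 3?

3

The path is 7–4–2–3, which has 3 edges.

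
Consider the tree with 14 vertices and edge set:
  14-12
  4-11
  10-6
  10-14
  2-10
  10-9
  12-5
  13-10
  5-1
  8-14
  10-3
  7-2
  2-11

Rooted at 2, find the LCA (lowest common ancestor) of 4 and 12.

2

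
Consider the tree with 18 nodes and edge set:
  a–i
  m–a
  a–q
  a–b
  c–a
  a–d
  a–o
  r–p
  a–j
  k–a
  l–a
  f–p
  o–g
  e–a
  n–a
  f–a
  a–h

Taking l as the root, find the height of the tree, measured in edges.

4

A deepest node is r, reached by l-a-f-p-r.
That path has 4 edges, so the height is 4.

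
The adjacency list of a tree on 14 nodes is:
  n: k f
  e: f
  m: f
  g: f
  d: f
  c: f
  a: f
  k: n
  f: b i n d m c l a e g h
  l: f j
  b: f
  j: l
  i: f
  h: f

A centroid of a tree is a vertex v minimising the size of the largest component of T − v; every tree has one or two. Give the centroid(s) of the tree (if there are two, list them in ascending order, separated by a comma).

If f is removed the pieces have sizes 2, 2, 1, 1, 1, 1, 1, 1, 1, 1, 1, all ≤ ⌊14/2⌋ = 7.
No neighbour of f does as well, so f is the unique centroid.

f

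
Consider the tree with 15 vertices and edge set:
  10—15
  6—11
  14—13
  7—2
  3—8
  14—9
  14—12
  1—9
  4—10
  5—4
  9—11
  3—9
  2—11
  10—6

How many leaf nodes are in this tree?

Degree-1 nodes: 1, 5, 7, 8, 12, 13, 15 — 7 of them.

7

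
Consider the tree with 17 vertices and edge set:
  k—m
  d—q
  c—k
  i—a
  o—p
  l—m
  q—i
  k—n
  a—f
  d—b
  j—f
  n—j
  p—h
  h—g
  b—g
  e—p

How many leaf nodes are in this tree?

The leaves are c, e, l, o.
That is 4 leaves.

4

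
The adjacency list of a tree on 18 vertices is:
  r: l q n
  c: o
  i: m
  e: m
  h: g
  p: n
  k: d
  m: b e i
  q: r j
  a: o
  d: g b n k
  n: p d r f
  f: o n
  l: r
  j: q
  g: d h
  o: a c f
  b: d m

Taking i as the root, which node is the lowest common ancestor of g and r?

d

Path g→root: g d b m i; path r→root: r n d b m i.
First common node: d.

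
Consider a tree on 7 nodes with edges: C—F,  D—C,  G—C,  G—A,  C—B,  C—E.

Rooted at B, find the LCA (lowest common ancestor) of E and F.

E's ancestor chain is E, C, B and F's is F, C, B; they first meet at C.

C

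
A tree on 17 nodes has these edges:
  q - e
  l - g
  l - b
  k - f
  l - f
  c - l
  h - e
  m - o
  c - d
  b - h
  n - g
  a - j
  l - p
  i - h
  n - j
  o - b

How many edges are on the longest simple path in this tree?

8

BFS from q reaches a last, at distance 8; BFS from a confirms no node is farther.
Path: q - e - h - b - l - g - n - j - a.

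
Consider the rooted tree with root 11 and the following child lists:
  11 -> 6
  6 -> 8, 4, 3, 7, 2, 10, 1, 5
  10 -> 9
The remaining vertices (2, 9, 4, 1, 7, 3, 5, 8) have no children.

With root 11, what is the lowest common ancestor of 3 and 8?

6

Ancestors of 3 (toward the root): 3, 6, 11.
Ancestors of 8: 8, 6, 11.
The deepest node appearing in both lists is 6.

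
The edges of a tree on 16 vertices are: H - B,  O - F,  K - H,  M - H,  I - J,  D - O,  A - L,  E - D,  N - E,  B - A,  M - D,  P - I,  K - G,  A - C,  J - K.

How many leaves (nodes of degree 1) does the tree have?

6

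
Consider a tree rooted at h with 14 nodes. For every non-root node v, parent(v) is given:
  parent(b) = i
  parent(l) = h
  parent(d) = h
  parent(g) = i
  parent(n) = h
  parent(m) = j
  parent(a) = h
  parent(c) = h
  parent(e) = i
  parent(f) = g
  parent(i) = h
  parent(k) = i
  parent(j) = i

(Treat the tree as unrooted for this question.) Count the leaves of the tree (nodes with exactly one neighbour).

10

The leaves are a, b, c, d, e, f, k, l, m, n.
That is 10 leaves.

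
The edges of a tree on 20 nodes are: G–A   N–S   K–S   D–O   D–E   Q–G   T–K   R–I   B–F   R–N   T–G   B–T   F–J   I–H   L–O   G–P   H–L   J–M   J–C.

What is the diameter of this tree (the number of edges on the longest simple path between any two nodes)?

14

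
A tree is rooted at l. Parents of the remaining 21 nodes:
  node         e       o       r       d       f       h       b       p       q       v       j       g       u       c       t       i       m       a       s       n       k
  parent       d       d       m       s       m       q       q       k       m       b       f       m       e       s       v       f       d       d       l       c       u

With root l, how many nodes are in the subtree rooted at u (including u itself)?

The subtree rooted at u contains: u, k, p — 3 nodes.

3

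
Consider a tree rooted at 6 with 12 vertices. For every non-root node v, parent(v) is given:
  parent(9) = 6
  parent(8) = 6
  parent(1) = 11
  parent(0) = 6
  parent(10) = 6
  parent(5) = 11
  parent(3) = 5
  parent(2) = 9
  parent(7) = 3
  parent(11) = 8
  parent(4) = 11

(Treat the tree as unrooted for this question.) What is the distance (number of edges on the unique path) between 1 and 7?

Walking from 1: 1–11–5–3–7. Length 4.

4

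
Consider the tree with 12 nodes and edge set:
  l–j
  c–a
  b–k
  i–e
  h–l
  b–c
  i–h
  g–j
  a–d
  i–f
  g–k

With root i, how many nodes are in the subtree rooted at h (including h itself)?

9

Descendants of h (including itself): h, l, j, g, k, b, c, a, d. That's 9.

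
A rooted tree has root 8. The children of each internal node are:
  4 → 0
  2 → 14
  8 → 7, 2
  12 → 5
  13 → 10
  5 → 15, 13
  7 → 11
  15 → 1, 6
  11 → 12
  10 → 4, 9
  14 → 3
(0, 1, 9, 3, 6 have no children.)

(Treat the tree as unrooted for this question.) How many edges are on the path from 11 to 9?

Walking from 11: 11 - 12 - 5 - 13 - 10 - 9. Length 5.

5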